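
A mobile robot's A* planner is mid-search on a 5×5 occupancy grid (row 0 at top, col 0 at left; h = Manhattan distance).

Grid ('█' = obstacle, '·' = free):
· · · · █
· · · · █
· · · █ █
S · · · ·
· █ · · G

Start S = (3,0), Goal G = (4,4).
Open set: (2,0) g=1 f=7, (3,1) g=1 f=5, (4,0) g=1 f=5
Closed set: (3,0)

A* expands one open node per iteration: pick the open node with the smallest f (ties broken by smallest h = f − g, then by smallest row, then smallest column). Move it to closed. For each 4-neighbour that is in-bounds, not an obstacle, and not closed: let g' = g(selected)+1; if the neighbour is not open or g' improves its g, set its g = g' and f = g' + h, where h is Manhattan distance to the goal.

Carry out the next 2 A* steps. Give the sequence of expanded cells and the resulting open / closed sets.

order=[(3,1) → (3,2)]; open=[(2,0) g=1 f=7, (2,1) g=2 f=7, (2,2) g=3 f=7, (3,3) g=3 f=5, (4,0) g=1 f=5, (4,2) g=3 f=5]; closed=[(3,0), (3,1), (3,2)]

step 1: expand (3,1) (f=5, h=4) → closed; open now [(2,0) g=1 f=7, (2,1) g=2 f=7, (3,2) g=2 f=5, (4,0) g=1 f=5]
step 2: expand (3,2) (f=5, h=3) → closed; open now [(2,0) g=1 f=7, (2,1) g=2 f=7, (2,2) g=3 f=7, (3,3) g=3 f=5, (4,0) g=1 f=5, (4,2) g=3 f=5]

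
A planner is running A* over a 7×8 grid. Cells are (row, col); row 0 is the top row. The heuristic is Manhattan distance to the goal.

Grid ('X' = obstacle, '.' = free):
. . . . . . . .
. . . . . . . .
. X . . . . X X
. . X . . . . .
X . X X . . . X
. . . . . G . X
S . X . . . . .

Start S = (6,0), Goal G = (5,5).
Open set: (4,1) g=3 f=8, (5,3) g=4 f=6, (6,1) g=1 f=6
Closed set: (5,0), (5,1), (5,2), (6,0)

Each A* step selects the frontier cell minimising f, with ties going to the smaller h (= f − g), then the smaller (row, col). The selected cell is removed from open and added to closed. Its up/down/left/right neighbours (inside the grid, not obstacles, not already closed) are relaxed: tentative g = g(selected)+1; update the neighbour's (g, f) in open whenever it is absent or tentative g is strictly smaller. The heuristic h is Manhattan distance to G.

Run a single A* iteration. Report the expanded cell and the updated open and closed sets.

expanded=(5,3); open=[(4,1) g=3 f=8, (5,4) g=5 f=6, (6,1) g=1 f=6, (6,3) g=5 f=8]; closed=[(5,0), (5,1), (5,2), (5,3), (6,0)]

step 1: expand (5,3) (f=6, h=2) → closed; open now [(4,1) g=3 f=8, (5,4) g=5 f=6, (6,1) g=1 f=6, (6,3) g=5 f=8]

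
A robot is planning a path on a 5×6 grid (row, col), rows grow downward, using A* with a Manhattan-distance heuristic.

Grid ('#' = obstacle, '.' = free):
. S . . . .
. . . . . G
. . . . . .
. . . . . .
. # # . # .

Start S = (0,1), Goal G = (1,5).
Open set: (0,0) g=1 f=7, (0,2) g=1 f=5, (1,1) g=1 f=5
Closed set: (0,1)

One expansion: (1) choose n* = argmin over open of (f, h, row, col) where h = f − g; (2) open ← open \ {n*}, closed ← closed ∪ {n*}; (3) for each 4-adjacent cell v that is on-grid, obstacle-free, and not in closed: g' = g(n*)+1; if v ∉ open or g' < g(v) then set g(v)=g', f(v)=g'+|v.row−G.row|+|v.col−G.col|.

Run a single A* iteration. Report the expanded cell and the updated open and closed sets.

step 1: expand (0,2) (f=5, h=4) → closed; open now [(0,0) g=1 f=7, (0,3) g=2 f=5, (1,1) g=1 f=5, (1,2) g=2 f=5]

expanded=(0,2); open=[(0,0) g=1 f=7, (0,3) g=2 f=5, (1,1) g=1 f=5, (1,2) g=2 f=5]; closed=[(0,1), (0,2)]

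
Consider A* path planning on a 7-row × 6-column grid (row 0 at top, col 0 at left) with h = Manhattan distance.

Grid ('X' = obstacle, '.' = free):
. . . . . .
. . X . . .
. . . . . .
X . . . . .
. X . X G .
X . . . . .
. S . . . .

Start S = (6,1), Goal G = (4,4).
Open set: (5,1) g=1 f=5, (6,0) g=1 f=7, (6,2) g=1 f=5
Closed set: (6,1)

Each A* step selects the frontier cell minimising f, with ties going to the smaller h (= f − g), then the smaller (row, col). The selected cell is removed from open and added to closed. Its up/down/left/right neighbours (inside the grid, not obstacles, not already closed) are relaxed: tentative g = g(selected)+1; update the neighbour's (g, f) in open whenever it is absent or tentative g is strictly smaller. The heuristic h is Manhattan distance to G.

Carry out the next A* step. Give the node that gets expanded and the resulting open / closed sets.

step 1: expand (5,1) (f=5, h=4) → closed; open now [(5,2) g=2 f=5, (6,0) g=1 f=7, (6,2) g=1 f=5]

expanded=(5,1); open=[(5,2) g=2 f=5, (6,0) g=1 f=7, (6,2) g=1 f=5]; closed=[(5,1), (6,1)]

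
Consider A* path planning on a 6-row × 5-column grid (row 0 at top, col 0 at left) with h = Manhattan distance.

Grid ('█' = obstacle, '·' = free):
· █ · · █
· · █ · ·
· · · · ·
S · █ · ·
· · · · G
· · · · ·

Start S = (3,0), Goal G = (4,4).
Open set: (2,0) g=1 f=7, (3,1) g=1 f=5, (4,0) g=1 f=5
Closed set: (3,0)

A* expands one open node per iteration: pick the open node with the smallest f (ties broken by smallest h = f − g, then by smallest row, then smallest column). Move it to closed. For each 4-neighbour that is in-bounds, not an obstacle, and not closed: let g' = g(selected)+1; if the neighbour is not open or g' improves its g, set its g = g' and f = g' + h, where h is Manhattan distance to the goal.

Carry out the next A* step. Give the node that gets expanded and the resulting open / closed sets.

expanded=(3,1); open=[(2,0) g=1 f=7, (2,1) g=2 f=7, (4,0) g=1 f=5, (4,1) g=2 f=5]; closed=[(3,0), (3,1)]

step 1: expand (3,1) (f=5, h=4) → closed; open now [(2,0) g=1 f=7, (2,1) g=2 f=7, (4,0) g=1 f=5, (4,1) g=2 f=5]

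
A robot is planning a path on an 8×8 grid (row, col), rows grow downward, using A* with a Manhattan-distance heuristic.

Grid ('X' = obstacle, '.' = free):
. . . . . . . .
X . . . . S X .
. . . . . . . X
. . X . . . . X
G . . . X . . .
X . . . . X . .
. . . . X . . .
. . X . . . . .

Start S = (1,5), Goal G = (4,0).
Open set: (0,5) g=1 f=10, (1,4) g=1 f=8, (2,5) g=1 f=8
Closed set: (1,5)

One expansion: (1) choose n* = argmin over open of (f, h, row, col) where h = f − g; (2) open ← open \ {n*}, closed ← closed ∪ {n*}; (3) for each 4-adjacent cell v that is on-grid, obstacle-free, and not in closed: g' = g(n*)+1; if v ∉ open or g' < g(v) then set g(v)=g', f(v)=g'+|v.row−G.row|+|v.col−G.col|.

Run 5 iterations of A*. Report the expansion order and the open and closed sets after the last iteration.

step 1: expand (1,4) (f=8, h=7) → closed; open now [(0,4) g=2 f=10, (0,5) g=1 f=10, (1,3) g=2 f=8, (2,4) g=2 f=8, (2,5) g=1 f=8]
step 2: expand (1,3) (f=8, h=6) → closed; open now [(0,3) g=3 f=10, (0,4) g=2 f=10, (0,5) g=1 f=10, (1,2) g=3 f=8, (2,3) g=3 f=8, (2,4) g=2 f=8, (2,5) g=1 f=8]
step 3: expand (1,2) (f=8, h=5) → closed; open now [(0,2) g=4 f=10, (0,3) g=3 f=10, (0,4) g=2 f=10, (0,5) g=1 f=10, (1,1) g=4 f=8, (2,2) g=4 f=8, (2,3) g=3 f=8, (2,4) g=2 f=8, (2,5) g=1 f=8]
step 4: expand (1,1) (f=8, h=4) → closed; open now [(0,1) g=5 f=10, (0,2) g=4 f=10, (0,3) g=3 f=10, (0,4) g=2 f=10, (0,5) g=1 f=10, (2,1) g=5 f=8, (2,2) g=4 f=8, (2,3) g=3 f=8, (2,4) g=2 f=8, (2,5) g=1 f=8]
step 5: expand (2,1) (f=8, h=3) → closed; open now [(0,1) g=5 f=10, (0,2) g=4 f=10, (0,3) g=3 f=10, (0,4) g=2 f=10, (0,5) g=1 f=10, (2,0) g=6 f=8, (2,2) g=4 f=8, (2,3) g=3 f=8, (2,4) g=2 f=8, (2,5) g=1 f=8, (3,1) g=6 f=8]

order=[(1,4) → (1,3) → (1,2) → (1,1) → (2,1)]; open=[(0,1) g=5 f=10, (0,2) g=4 f=10, (0,3) g=3 f=10, (0,4) g=2 f=10, (0,5) g=1 f=10, (2,0) g=6 f=8, (2,2) g=4 f=8, (2,3) g=3 f=8, (2,4) g=2 f=8, (2,5) g=1 f=8, (3,1) g=6 f=8]; closed=[(1,1), (1,2), (1,3), (1,4), (1,5), (2,1)]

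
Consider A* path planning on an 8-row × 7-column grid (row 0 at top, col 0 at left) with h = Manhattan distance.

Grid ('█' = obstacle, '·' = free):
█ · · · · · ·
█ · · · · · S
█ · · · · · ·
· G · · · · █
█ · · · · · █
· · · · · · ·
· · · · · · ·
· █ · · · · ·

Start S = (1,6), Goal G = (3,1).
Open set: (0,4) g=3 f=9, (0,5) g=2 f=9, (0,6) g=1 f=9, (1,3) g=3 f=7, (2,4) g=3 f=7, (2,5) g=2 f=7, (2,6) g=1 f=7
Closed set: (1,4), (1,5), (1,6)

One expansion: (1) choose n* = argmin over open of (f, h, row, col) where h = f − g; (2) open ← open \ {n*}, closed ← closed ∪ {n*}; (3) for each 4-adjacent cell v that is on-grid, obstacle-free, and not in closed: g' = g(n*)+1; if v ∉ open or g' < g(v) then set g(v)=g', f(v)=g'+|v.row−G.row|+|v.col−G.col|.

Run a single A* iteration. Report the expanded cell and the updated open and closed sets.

step 1: expand (1,3) (f=7, h=4) → closed; open now [(0,3) g=4 f=9, (0,4) g=3 f=9, (0,5) g=2 f=9, (0,6) g=1 f=9, (1,2) g=4 f=7, (2,3) g=4 f=7, (2,4) g=3 f=7, (2,5) g=2 f=7, (2,6) g=1 f=7]

expanded=(1,3); open=[(0,3) g=4 f=9, (0,4) g=3 f=9, (0,5) g=2 f=9, (0,6) g=1 f=9, (1,2) g=4 f=7, (2,3) g=4 f=7, (2,4) g=3 f=7, (2,5) g=2 f=7, (2,6) g=1 f=7]; closed=[(1,3), (1,4), (1,5), (1,6)]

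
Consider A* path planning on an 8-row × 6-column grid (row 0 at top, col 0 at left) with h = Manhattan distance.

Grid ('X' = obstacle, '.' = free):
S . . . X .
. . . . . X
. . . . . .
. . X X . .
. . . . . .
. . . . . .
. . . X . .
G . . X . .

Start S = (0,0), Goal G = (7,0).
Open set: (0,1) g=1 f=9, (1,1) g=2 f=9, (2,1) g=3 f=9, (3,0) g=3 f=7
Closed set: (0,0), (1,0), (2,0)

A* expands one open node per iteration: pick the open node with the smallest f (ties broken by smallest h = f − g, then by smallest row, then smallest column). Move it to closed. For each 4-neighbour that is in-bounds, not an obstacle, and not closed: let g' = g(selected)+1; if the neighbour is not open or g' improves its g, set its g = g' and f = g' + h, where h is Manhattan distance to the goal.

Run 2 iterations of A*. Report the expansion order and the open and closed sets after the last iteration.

step 1: expand (3,0) (f=7, h=4) → closed; open now [(0,1) g=1 f=9, (1,1) g=2 f=9, (2,1) g=3 f=9, (3,1) g=4 f=9, (4,0) g=4 f=7]
step 2: expand (4,0) (f=7, h=3) → closed; open now [(0,1) g=1 f=9, (1,1) g=2 f=9, (2,1) g=3 f=9, (3,1) g=4 f=9, (4,1) g=5 f=9, (5,0) g=5 f=7]

order=[(3,0) → (4,0)]; open=[(0,1) g=1 f=9, (1,1) g=2 f=9, (2,1) g=3 f=9, (3,1) g=4 f=9, (4,1) g=5 f=9, (5,0) g=5 f=7]; closed=[(0,0), (1,0), (2,0), (3,0), (4,0)]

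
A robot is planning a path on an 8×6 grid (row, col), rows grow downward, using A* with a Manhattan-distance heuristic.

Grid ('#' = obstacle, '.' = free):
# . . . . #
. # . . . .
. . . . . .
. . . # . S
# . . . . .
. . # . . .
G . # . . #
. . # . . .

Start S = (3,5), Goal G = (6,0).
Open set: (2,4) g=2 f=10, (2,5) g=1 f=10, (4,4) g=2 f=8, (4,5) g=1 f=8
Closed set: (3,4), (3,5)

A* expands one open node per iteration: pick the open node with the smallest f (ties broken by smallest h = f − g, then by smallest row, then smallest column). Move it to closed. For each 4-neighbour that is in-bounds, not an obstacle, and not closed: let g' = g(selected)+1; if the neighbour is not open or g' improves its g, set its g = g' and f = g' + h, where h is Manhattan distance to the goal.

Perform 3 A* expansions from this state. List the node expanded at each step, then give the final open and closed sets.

order=[(4,4) → (4,3) → (4,2)]; open=[(2,4) g=2 f=10, (2,5) g=1 f=10, (3,2) g=5 f=10, (4,1) g=5 f=8, (4,5) g=1 f=8, (5,3) g=4 f=8, (5,4) g=3 f=8]; closed=[(3,4), (3,5), (4,2), (4,3), (4,4)]

step 1: expand (4,4) (f=8, h=6) → closed; open now [(2,4) g=2 f=10, (2,5) g=1 f=10, (4,3) g=3 f=8, (4,5) g=1 f=8, (5,4) g=3 f=8]
step 2: expand (4,3) (f=8, h=5) → closed; open now [(2,4) g=2 f=10, (2,5) g=1 f=10, (4,2) g=4 f=8, (4,5) g=1 f=8, (5,3) g=4 f=8, (5,4) g=3 f=8]
step 3: expand (4,2) (f=8, h=4) → closed; open now [(2,4) g=2 f=10, (2,5) g=1 f=10, (3,2) g=5 f=10, (4,1) g=5 f=8, (4,5) g=1 f=8, (5,3) g=4 f=8, (5,4) g=3 f=8]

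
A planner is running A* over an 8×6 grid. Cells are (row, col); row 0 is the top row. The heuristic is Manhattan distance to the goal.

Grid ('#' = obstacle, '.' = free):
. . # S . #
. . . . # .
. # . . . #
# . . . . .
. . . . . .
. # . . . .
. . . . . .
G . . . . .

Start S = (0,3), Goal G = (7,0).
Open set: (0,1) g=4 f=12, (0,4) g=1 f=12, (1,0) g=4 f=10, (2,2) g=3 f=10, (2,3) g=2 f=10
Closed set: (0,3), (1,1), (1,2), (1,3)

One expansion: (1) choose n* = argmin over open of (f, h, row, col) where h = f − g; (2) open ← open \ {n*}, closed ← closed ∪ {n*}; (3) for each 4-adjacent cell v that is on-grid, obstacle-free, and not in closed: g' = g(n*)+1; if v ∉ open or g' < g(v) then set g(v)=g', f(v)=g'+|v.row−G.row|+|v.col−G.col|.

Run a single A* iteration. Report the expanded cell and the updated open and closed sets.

expanded=(1,0); open=[(0,0) g=5 f=12, (0,1) g=4 f=12, (0,4) g=1 f=12, (2,0) g=5 f=10, (2,2) g=3 f=10, (2,3) g=2 f=10]; closed=[(0,3), (1,0), (1,1), (1,2), (1,3)]

step 1: expand (1,0) (f=10, h=6) → closed; open now [(0,0) g=5 f=12, (0,1) g=4 f=12, (0,4) g=1 f=12, (2,0) g=5 f=10, (2,2) g=3 f=10, (2,3) g=2 f=10]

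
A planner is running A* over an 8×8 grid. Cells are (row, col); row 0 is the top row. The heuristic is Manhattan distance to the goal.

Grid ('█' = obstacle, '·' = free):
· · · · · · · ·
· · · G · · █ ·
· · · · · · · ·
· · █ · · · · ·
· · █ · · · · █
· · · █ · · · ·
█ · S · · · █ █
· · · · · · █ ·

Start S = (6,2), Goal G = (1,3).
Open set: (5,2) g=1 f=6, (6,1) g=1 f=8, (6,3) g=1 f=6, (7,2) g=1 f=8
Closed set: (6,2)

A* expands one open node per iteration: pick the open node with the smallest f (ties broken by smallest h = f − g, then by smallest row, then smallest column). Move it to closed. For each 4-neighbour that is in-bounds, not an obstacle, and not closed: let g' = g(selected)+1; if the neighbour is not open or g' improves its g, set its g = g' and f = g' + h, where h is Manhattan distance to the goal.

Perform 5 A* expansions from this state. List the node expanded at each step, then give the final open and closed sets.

order=[(5,2) → (6,3) → (5,1) → (4,1) → (3,1)]; open=[(2,1) g=5 f=8, (3,0) g=5 f=10, (4,0) g=4 f=10, (5,0) g=3 f=10, (6,1) g=1 f=8, (6,4) g=2 f=8, (7,2) g=1 f=8, (7,3) g=2 f=8]; closed=[(3,1), (4,1), (5,1), (5,2), (6,2), (6,3)]

step 1: expand (5,2) (f=6, h=5) → closed; open now [(5,1) g=2 f=8, (6,1) g=1 f=8, (6,3) g=1 f=6, (7,2) g=1 f=8]
step 2: expand (6,3) (f=6, h=5) → closed; open now [(5,1) g=2 f=8, (6,1) g=1 f=8, (6,4) g=2 f=8, (7,2) g=1 f=8, (7,3) g=2 f=8]
step 3: expand (5,1) (f=8, h=6) → closed; open now [(4,1) g=3 f=8, (5,0) g=3 f=10, (6,1) g=1 f=8, (6,4) g=2 f=8, (7,2) g=1 f=8, (7,3) g=2 f=8]
step 4: expand (4,1) (f=8, h=5) → closed; open now [(3,1) g=4 f=8, (4,0) g=4 f=10, (5,0) g=3 f=10, (6,1) g=1 f=8, (6,4) g=2 f=8, (7,2) g=1 f=8, (7,3) g=2 f=8]
step 5: expand (3,1) (f=8, h=4) → closed; open now [(2,1) g=5 f=8, (3,0) g=5 f=10, (4,0) g=4 f=10, (5,0) g=3 f=10, (6,1) g=1 f=8, (6,4) g=2 f=8, (7,2) g=1 f=8, (7,3) g=2 f=8]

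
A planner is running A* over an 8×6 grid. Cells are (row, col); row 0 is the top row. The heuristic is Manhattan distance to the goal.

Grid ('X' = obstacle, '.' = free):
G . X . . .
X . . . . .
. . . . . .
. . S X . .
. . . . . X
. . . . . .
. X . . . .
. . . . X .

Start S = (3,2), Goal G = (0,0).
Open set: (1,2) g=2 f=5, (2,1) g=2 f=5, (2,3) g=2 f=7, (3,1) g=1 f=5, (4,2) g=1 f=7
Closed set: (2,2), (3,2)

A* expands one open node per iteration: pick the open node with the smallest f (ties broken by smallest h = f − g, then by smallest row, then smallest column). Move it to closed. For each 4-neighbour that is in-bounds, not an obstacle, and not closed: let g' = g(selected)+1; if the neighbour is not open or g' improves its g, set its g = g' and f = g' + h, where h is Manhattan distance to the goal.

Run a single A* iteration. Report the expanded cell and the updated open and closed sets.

expanded=(1,2); open=[(1,1) g=3 f=5, (1,3) g=3 f=7, (2,1) g=2 f=5, (2,3) g=2 f=7, (3,1) g=1 f=5, (4,2) g=1 f=7]; closed=[(1,2), (2,2), (3,2)]

step 1: expand (1,2) (f=5, h=3) → closed; open now [(1,1) g=3 f=5, (1,3) g=3 f=7, (2,1) g=2 f=5, (2,3) g=2 f=7, (3,1) g=1 f=5, (4,2) g=1 f=7]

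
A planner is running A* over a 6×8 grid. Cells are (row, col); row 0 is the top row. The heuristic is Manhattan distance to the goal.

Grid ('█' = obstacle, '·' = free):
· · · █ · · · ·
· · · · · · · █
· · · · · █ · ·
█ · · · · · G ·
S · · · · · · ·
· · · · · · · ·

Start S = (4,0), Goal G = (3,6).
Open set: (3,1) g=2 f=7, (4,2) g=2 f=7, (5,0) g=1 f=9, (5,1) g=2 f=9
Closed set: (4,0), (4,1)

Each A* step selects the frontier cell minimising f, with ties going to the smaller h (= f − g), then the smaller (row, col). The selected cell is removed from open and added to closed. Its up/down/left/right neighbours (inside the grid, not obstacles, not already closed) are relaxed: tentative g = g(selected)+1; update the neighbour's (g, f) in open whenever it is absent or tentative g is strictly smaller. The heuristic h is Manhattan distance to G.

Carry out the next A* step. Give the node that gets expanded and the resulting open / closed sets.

step 1: expand (3,1) (f=7, h=5) → closed; open now [(2,1) g=3 f=9, (3,2) g=3 f=7, (4,2) g=2 f=7, (5,0) g=1 f=9, (5,1) g=2 f=9]

expanded=(3,1); open=[(2,1) g=3 f=9, (3,2) g=3 f=7, (4,2) g=2 f=7, (5,0) g=1 f=9, (5,1) g=2 f=9]; closed=[(3,1), (4,0), (4,1)]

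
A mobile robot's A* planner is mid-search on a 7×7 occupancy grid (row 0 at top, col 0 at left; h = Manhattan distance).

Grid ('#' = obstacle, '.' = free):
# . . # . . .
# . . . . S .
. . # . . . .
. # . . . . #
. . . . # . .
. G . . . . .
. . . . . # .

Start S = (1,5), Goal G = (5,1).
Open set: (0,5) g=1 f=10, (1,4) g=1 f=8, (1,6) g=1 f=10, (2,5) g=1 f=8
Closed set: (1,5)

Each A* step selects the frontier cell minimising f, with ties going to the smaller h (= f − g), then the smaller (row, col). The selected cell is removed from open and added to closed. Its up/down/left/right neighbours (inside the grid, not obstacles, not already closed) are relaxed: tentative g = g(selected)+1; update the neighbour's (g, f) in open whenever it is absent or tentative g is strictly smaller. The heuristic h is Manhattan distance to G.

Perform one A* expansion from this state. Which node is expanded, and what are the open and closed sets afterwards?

expanded=(1,4); open=[(0,4) g=2 f=10, (0,5) g=1 f=10, (1,3) g=2 f=8, (1,6) g=1 f=10, (2,4) g=2 f=8, (2,5) g=1 f=8]; closed=[(1,4), (1,5)]

step 1: expand (1,4) (f=8, h=7) → closed; open now [(0,4) g=2 f=10, (0,5) g=1 f=10, (1,3) g=2 f=8, (1,6) g=1 f=10, (2,4) g=2 f=8, (2,5) g=1 f=8]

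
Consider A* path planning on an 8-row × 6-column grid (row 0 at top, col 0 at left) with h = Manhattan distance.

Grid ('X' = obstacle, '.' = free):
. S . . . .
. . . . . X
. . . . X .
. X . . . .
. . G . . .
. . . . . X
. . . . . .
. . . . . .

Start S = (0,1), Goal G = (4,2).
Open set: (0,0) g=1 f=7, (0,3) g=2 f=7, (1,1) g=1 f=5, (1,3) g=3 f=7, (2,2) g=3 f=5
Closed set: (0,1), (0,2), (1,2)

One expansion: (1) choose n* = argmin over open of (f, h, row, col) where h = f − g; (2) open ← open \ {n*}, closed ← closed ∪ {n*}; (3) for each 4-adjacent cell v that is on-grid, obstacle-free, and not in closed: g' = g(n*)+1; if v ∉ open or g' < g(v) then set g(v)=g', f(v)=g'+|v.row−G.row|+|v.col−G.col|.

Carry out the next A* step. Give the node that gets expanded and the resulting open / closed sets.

expanded=(2,2); open=[(0,0) g=1 f=7, (0,3) g=2 f=7, (1,1) g=1 f=5, (1,3) g=3 f=7, (2,1) g=4 f=7, (2,3) g=4 f=7, (3,2) g=4 f=5]; closed=[(0,1), (0,2), (1,2), (2,2)]

step 1: expand (2,2) (f=5, h=2) → closed; open now [(0,0) g=1 f=7, (0,3) g=2 f=7, (1,1) g=1 f=5, (1,3) g=3 f=7, (2,1) g=4 f=7, (2,3) g=4 f=7, (3,2) g=4 f=5]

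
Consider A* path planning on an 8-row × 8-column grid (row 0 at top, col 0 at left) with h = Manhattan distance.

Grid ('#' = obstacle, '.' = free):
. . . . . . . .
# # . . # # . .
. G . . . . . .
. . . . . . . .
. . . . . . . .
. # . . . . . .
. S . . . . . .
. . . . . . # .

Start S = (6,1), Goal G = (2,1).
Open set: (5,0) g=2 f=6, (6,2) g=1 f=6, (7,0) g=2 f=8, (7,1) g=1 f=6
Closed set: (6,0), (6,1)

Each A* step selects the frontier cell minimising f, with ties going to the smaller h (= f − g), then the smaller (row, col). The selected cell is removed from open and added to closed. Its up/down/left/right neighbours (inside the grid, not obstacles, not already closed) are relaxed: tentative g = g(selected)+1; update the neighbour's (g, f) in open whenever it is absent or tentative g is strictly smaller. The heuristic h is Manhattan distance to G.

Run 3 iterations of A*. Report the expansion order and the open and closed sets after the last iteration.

step 1: expand (5,0) (f=6, h=4) → closed; open now [(4,0) g=3 f=6, (6,2) g=1 f=6, (7,0) g=2 f=8, (7,1) g=1 f=6]
step 2: expand (4,0) (f=6, h=3) → closed; open now [(3,0) g=4 f=6, (4,1) g=4 f=6, (6,2) g=1 f=6, (7,0) g=2 f=8, (7,1) g=1 f=6]
step 3: expand (3,0) (f=6, h=2) → closed; open now [(2,0) g=5 f=6, (3,1) g=5 f=6, (4,1) g=4 f=6, (6,2) g=1 f=6, (7,0) g=2 f=8, (7,1) g=1 f=6]

order=[(5,0) → (4,0) → (3,0)]; open=[(2,0) g=5 f=6, (3,1) g=5 f=6, (4,1) g=4 f=6, (6,2) g=1 f=6, (7,0) g=2 f=8, (7,1) g=1 f=6]; closed=[(3,0), (4,0), (5,0), (6,0), (6,1)]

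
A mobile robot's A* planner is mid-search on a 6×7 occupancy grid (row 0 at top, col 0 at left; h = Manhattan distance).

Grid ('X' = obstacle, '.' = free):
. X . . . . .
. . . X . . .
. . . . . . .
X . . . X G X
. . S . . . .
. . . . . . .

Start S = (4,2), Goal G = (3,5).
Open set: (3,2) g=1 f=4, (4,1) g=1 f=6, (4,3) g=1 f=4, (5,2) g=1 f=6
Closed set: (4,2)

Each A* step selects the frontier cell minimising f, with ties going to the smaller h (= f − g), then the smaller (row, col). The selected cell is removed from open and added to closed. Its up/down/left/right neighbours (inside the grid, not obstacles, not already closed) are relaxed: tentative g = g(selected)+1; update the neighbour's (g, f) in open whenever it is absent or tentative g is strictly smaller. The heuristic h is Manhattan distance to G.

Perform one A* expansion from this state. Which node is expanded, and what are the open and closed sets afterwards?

step 1: expand (3,2) (f=4, h=3) → closed; open now [(2,2) g=2 f=6, (3,1) g=2 f=6, (3,3) g=2 f=4, (4,1) g=1 f=6, (4,3) g=1 f=4, (5,2) g=1 f=6]

expanded=(3,2); open=[(2,2) g=2 f=6, (3,1) g=2 f=6, (3,3) g=2 f=4, (4,1) g=1 f=6, (4,3) g=1 f=4, (5,2) g=1 f=6]; closed=[(3,2), (4,2)]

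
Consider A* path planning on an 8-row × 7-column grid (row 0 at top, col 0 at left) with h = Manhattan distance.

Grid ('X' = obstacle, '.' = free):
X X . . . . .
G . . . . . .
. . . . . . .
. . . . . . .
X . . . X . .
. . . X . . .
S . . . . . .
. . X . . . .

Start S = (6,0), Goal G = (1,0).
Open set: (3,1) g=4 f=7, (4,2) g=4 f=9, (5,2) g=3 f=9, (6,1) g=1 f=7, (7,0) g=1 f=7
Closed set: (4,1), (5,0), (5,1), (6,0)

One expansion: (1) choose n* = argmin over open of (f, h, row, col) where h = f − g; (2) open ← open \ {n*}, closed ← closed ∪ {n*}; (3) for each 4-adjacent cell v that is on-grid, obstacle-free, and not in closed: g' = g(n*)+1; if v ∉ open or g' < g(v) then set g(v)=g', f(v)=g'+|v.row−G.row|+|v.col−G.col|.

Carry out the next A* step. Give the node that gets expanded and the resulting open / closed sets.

expanded=(3,1); open=[(2,1) g=5 f=7, (3,0) g=5 f=7, (3,2) g=5 f=9, (4,2) g=4 f=9, (5,2) g=3 f=9, (6,1) g=1 f=7, (7,0) g=1 f=7]; closed=[(3,1), (4,1), (5,0), (5,1), (6,0)]

step 1: expand (3,1) (f=7, h=3) → closed; open now [(2,1) g=5 f=7, (3,0) g=5 f=7, (3,2) g=5 f=9, (4,2) g=4 f=9, (5,2) g=3 f=9, (6,1) g=1 f=7, (7,0) g=1 f=7]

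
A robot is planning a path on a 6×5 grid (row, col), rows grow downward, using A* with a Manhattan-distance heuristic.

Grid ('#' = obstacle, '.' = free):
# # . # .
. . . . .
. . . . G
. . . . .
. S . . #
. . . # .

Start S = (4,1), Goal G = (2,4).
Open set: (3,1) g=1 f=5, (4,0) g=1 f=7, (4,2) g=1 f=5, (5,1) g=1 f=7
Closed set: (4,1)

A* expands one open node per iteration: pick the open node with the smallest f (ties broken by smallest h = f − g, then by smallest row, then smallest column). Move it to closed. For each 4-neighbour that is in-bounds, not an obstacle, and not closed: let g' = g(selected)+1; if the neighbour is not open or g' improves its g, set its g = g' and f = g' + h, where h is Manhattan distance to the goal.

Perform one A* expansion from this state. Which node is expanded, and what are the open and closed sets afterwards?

expanded=(3,1); open=[(2,1) g=2 f=5, (3,0) g=2 f=7, (3,2) g=2 f=5, (4,0) g=1 f=7, (4,2) g=1 f=5, (5,1) g=1 f=7]; closed=[(3,1), (4,1)]

step 1: expand (3,1) (f=5, h=4) → closed; open now [(2,1) g=2 f=5, (3,0) g=2 f=7, (3,2) g=2 f=5, (4,0) g=1 f=7, (4,2) g=1 f=5, (5,1) g=1 f=7]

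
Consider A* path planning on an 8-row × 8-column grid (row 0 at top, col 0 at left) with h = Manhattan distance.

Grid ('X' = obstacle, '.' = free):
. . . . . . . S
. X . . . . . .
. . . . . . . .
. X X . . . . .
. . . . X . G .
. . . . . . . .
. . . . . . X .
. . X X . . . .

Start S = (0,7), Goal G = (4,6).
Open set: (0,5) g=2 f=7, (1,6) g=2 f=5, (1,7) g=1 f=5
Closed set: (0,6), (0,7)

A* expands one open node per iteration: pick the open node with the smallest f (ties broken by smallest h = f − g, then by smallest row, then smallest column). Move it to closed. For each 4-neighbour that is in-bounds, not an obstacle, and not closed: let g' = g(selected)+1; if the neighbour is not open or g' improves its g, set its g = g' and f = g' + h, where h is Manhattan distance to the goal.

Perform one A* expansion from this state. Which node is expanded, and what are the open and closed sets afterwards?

expanded=(1,6); open=[(0,5) g=2 f=7, (1,5) g=3 f=7, (1,7) g=1 f=5, (2,6) g=3 f=5]; closed=[(0,6), (0,7), (1,6)]

step 1: expand (1,6) (f=5, h=3) → closed; open now [(0,5) g=2 f=7, (1,5) g=3 f=7, (1,7) g=1 f=5, (2,6) g=3 f=5]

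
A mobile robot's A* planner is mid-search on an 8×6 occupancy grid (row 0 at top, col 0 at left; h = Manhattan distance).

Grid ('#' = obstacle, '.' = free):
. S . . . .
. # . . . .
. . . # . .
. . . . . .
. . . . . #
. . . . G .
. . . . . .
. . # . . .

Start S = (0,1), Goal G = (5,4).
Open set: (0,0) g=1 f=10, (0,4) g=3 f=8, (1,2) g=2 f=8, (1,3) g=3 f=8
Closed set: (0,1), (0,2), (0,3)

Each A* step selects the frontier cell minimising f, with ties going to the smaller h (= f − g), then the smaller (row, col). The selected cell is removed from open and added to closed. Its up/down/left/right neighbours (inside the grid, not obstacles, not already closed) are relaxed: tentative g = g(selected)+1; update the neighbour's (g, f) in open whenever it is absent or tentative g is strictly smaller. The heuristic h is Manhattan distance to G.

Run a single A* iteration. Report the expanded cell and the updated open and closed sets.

step 1: expand (0,4) (f=8, h=5) → closed; open now [(0,0) g=1 f=10, (0,5) g=4 f=10, (1,2) g=2 f=8, (1,3) g=3 f=8, (1,4) g=4 f=8]

expanded=(0,4); open=[(0,0) g=1 f=10, (0,5) g=4 f=10, (1,2) g=2 f=8, (1,3) g=3 f=8, (1,4) g=4 f=8]; closed=[(0,1), (0,2), (0,3), (0,4)]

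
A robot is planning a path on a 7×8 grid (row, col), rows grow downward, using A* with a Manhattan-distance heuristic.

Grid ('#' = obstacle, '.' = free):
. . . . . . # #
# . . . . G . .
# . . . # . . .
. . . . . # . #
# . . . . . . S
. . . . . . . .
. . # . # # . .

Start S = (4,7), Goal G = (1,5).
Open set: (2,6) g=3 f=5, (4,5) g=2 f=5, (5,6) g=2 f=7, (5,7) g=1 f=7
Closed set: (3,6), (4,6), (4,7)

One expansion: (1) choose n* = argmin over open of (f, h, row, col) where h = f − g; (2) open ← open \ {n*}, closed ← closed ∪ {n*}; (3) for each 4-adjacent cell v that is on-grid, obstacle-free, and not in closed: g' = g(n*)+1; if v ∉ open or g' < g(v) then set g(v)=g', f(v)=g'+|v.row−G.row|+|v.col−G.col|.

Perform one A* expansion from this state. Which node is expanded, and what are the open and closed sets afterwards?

step 1: expand (2,6) (f=5, h=2) → closed; open now [(1,6) g=4 f=5, (2,5) g=4 f=5, (2,7) g=4 f=7, (4,5) g=2 f=5, (5,6) g=2 f=7, (5,7) g=1 f=7]

expanded=(2,6); open=[(1,6) g=4 f=5, (2,5) g=4 f=5, (2,7) g=4 f=7, (4,5) g=2 f=5, (5,6) g=2 f=7, (5,7) g=1 f=7]; closed=[(2,6), (3,6), (4,6), (4,7)]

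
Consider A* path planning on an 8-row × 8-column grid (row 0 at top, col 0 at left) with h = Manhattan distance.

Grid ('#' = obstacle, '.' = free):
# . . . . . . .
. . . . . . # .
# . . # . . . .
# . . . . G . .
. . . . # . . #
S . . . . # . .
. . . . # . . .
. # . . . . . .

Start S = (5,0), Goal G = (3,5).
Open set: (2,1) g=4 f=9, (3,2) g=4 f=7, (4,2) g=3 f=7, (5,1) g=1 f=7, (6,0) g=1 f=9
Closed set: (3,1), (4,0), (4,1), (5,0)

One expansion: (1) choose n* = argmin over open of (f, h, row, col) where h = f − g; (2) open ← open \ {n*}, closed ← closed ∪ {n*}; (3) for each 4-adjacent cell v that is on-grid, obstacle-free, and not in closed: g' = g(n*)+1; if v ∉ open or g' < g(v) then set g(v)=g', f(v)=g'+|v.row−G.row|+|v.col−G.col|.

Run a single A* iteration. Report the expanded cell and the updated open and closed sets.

expanded=(3,2); open=[(2,1) g=4 f=9, (2,2) g=5 f=9, (3,3) g=5 f=7, (4,2) g=3 f=7, (5,1) g=1 f=7, (6,0) g=1 f=9]; closed=[(3,1), (3,2), (4,0), (4,1), (5,0)]

step 1: expand (3,2) (f=7, h=3) → closed; open now [(2,1) g=4 f=9, (2,2) g=5 f=9, (3,3) g=5 f=7, (4,2) g=3 f=7, (5,1) g=1 f=7, (6,0) g=1 f=9]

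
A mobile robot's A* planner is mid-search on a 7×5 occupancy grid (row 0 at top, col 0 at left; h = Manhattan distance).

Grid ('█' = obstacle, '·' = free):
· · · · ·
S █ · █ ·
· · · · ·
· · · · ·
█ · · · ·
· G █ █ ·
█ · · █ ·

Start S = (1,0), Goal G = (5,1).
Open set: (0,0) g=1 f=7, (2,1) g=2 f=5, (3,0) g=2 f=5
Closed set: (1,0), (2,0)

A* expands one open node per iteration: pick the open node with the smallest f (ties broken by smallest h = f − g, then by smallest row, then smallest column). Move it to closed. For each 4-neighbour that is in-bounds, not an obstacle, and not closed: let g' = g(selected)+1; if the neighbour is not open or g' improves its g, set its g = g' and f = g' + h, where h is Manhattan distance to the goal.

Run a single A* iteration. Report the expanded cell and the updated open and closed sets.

expanded=(2,1); open=[(0,0) g=1 f=7, (2,2) g=3 f=7, (3,0) g=2 f=5, (3,1) g=3 f=5]; closed=[(1,0), (2,0), (2,1)]

step 1: expand (2,1) (f=5, h=3) → closed; open now [(0,0) g=1 f=7, (2,2) g=3 f=7, (3,0) g=2 f=5, (3,1) g=3 f=5]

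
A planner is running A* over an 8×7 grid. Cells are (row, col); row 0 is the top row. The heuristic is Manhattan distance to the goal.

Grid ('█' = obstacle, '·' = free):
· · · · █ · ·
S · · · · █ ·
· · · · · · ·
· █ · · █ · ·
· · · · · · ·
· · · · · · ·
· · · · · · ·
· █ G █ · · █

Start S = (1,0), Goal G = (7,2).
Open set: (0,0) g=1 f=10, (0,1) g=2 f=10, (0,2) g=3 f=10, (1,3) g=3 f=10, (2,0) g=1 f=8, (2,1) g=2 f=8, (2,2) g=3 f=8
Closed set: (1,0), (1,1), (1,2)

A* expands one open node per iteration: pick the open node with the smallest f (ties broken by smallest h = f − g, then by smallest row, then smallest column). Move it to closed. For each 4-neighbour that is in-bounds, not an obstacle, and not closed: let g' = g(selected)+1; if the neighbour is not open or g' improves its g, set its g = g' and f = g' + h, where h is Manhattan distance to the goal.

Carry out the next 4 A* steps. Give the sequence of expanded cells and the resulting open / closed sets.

step 1: expand (2,2) (f=8, h=5) → closed; open now [(0,0) g=1 f=10, (0,1) g=2 f=10, (0,2) g=3 f=10, (1,3) g=3 f=10, (2,0) g=1 f=8, (2,1) g=2 f=8, (2,3) g=4 f=10, (3,2) g=4 f=8]
step 2: expand (3,2) (f=8, h=4) → closed; open now [(0,0) g=1 f=10, (0,1) g=2 f=10, (0,2) g=3 f=10, (1,3) g=3 f=10, (2,0) g=1 f=8, (2,1) g=2 f=8, (2,3) g=4 f=10, (3,3) g=5 f=10, (4,2) g=5 f=8]
step 3: expand (4,2) (f=8, h=3) → closed; open now [(0,0) g=1 f=10, (0,1) g=2 f=10, (0,2) g=3 f=10, (1,3) g=3 f=10, (2,0) g=1 f=8, (2,1) g=2 f=8, (2,3) g=4 f=10, (3,3) g=5 f=10, (4,1) g=6 f=10, (4,3) g=6 f=10, (5,2) g=6 f=8]
step 4: expand (5,2) (f=8, h=2) → closed; open now [(0,0) g=1 f=10, (0,1) g=2 f=10, (0,2) g=3 f=10, (1,3) g=3 f=10, (2,0) g=1 f=8, (2,1) g=2 f=8, (2,3) g=4 f=10, (3,3) g=5 f=10, (4,1) g=6 f=10, (4,3) g=6 f=10, (5,1) g=7 f=10, (5,3) g=7 f=10, (6,2) g=7 f=8]

order=[(2,2) → (3,2) → (4,2) → (5,2)]; open=[(0,0) g=1 f=10, (0,1) g=2 f=10, (0,2) g=3 f=10, (1,3) g=3 f=10, (2,0) g=1 f=8, (2,1) g=2 f=8, (2,3) g=4 f=10, (3,3) g=5 f=10, (4,1) g=6 f=10, (4,3) g=6 f=10, (5,1) g=7 f=10, (5,3) g=7 f=10, (6,2) g=7 f=8]; closed=[(1,0), (1,1), (1,2), (2,2), (3,2), (4,2), (5,2)]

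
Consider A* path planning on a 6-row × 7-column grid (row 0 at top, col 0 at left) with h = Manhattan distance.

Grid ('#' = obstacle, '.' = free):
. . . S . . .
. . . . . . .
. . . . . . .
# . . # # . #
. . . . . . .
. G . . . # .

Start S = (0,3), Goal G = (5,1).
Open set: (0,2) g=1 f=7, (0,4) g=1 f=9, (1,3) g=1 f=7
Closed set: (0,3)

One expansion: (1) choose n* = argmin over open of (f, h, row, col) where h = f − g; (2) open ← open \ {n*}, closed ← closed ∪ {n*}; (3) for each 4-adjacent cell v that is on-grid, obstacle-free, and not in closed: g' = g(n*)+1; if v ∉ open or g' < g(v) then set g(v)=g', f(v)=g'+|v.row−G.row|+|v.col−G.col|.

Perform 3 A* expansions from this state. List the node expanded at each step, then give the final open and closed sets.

order=[(0,2) → (0,1) → (1,1)]; open=[(0,0) g=3 f=9, (0,4) g=1 f=9, (1,0) g=4 f=9, (1,2) g=2 f=7, (1,3) g=1 f=7, (2,1) g=4 f=7]; closed=[(0,1), (0,2), (0,3), (1,1)]

step 1: expand (0,2) (f=7, h=6) → closed; open now [(0,1) g=2 f=7, (0,4) g=1 f=9, (1,2) g=2 f=7, (1,3) g=1 f=7]
step 2: expand (0,1) (f=7, h=5) → closed; open now [(0,0) g=3 f=9, (0,4) g=1 f=9, (1,1) g=3 f=7, (1,2) g=2 f=7, (1,3) g=1 f=7]
step 3: expand (1,1) (f=7, h=4) → closed; open now [(0,0) g=3 f=9, (0,4) g=1 f=9, (1,0) g=4 f=9, (1,2) g=2 f=7, (1,3) g=1 f=7, (2,1) g=4 f=7]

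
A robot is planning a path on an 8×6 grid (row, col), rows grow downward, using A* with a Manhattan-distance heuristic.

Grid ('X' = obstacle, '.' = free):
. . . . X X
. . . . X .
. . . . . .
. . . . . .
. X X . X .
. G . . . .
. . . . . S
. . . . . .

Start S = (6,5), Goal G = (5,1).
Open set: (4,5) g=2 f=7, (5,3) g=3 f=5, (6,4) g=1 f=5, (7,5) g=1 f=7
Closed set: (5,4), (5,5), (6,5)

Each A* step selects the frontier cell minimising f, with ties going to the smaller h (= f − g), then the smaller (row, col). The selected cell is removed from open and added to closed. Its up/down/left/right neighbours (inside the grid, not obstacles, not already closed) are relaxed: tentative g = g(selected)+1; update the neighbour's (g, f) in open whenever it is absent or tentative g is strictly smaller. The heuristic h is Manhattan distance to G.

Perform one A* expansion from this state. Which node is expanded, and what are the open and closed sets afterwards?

expanded=(5,3); open=[(4,3) g=4 f=7, (4,5) g=2 f=7, (5,2) g=4 f=5, (6,3) g=4 f=7, (6,4) g=1 f=5, (7,5) g=1 f=7]; closed=[(5,3), (5,4), (5,5), (6,5)]

step 1: expand (5,3) (f=5, h=2) → closed; open now [(4,3) g=4 f=7, (4,5) g=2 f=7, (5,2) g=4 f=5, (6,3) g=4 f=7, (6,4) g=1 f=5, (7,5) g=1 f=7]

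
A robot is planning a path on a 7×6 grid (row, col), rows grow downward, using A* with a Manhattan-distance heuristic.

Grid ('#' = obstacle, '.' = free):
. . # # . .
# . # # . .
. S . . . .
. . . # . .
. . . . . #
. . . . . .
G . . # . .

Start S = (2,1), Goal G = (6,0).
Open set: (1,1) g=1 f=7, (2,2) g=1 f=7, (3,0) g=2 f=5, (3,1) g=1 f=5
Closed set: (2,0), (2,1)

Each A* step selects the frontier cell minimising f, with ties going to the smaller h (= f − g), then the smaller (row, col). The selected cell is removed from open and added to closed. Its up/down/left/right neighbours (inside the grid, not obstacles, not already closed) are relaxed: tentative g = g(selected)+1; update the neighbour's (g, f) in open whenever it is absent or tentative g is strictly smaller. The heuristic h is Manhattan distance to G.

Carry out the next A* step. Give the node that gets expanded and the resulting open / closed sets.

step 1: expand (3,0) (f=5, h=3) → closed; open now [(1,1) g=1 f=7, (2,2) g=1 f=7, (3,1) g=1 f=5, (4,0) g=3 f=5]

expanded=(3,0); open=[(1,1) g=1 f=7, (2,2) g=1 f=7, (3,1) g=1 f=5, (4,0) g=3 f=5]; closed=[(2,0), (2,1), (3,0)]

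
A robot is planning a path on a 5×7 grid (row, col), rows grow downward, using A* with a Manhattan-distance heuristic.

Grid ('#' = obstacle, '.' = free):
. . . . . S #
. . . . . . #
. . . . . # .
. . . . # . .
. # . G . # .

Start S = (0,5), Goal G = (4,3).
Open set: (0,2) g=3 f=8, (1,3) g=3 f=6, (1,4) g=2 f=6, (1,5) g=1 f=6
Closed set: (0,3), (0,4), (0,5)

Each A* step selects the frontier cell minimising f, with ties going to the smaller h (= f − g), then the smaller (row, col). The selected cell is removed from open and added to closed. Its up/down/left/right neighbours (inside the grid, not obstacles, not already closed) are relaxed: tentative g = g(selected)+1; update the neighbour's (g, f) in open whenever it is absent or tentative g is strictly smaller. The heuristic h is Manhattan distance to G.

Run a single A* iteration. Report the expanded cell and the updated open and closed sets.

expanded=(1,3); open=[(0,2) g=3 f=8, (1,2) g=4 f=8, (1,4) g=2 f=6, (1,5) g=1 f=6, (2,3) g=4 f=6]; closed=[(0,3), (0,4), (0,5), (1,3)]

step 1: expand (1,3) (f=6, h=3) → closed; open now [(0,2) g=3 f=8, (1,2) g=4 f=8, (1,4) g=2 f=6, (1,5) g=1 f=6, (2,3) g=4 f=6]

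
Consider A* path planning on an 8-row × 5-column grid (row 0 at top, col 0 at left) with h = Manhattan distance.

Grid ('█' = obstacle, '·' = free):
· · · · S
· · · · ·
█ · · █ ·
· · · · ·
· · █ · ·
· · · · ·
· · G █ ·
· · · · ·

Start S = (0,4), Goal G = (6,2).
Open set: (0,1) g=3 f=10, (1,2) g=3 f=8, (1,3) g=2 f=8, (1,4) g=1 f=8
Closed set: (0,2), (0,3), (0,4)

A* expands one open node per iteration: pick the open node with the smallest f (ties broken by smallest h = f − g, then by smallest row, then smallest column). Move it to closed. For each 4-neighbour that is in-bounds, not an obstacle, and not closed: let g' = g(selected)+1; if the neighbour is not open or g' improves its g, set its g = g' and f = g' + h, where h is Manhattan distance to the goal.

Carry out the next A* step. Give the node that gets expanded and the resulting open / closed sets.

expanded=(1,2); open=[(0,1) g=3 f=10, (1,1) g=4 f=10, (1,3) g=2 f=8, (1,4) g=1 f=8, (2,2) g=4 f=8]; closed=[(0,2), (0,3), (0,4), (1,2)]

step 1: expand (1,2) (f=8, h=5) → closed; open now [(0,1) g=3 f=10, (1,1) g=4 f=10, (1,3) g=2 f=8, (1,4) g=1 f=8, (2,2) g=4 f=8]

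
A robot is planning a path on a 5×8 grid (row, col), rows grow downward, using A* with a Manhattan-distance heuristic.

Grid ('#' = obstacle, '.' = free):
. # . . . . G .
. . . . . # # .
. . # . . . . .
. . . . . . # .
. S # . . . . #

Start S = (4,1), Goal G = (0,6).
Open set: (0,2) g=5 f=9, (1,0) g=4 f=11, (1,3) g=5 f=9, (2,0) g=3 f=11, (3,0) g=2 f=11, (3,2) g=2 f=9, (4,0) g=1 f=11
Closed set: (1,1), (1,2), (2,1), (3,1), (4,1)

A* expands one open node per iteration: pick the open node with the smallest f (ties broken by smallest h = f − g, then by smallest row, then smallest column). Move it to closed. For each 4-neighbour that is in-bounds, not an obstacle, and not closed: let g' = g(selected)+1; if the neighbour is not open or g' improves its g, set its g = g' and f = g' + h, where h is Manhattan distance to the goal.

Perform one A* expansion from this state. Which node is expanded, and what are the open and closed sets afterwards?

step 1: expand (0,2) (f=9, h=4) → closed; open now [(0,3) g=6 f=9, (1,0) g=4 f=11, (1,3) g=5 f=9, (2,0) g=3 f=11, (3,0) g=2 f=11, (3,2) g=2 f=9, (4,0) g=1 f=11]

expanded=(0,2); open=[(0,3) g=6 f=9, (1,0) g=4 f=11, (1,3) g=5 f=9, (2,0) g=3 f=11, (3,0) g=2 f=11, (3,2) g=2 f=9, (4,0) g=1 f=11]; closed=[(0,2), (1,1), (1,2), (2,1), (3,1), (4,1)]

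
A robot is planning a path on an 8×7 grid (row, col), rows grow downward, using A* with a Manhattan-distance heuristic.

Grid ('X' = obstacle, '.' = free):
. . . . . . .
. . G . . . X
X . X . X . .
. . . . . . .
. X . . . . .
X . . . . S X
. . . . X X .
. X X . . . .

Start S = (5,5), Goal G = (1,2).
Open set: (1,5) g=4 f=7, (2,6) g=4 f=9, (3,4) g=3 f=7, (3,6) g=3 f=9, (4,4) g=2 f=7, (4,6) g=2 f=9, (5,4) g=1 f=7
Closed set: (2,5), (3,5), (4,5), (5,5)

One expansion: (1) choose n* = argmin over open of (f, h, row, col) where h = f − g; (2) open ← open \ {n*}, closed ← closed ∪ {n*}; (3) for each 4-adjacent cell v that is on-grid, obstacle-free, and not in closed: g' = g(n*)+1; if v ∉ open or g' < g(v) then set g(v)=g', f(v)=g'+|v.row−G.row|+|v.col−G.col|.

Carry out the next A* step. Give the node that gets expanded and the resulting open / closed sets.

expanded=(1,5); open=[(0,5) g=5 f=9, (1,4) g=5 f=7, (2,6) g=4 f=9, (3,4) g=3 f=7, (3,6) g=3 f=9, (4,4) g=2 f=7, (4,6) g=2 f=9, (5,4) g=1 f=7]; closed=[(1,5), (2,5), (3,5), (4,5), (5,5)]

step 1: expand (1,5) (f=7, h=3) → closed; open now [(0,5) g=5 f=9, (1,4) g=5 f=7, (2,6) g=4 f=9, (3,4) g=3 f=7, (3,6) g=3 f=9, (4,4) g=2 f=7, (4,6) g=2 f=9, (5,4) g=1 f=7]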